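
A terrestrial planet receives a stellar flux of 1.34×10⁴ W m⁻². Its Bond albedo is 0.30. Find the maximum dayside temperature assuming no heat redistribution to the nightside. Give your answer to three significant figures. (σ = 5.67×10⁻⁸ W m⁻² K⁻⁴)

With no redistribution each surface element balances locally: S(1−A) = σT⁴.
T = [1.34×10⁴ × 0.70 / 5.67×10⁻⁸]^(1/4) = (1.65×10¹¹)^(1/4) = 638 K.

T_ss ≈ 638 K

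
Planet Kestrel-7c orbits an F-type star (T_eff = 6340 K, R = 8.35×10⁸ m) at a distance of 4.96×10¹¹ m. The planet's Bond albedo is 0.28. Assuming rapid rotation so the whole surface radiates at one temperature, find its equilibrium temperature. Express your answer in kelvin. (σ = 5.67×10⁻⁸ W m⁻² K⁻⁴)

L = 4πR_⋆²σT_⋆⁴ = 4π(8.35×10⁸)² × 5.67×10⁻⁸ × (6340)⁴ = 8.03×10²⁶ W.
S = L/(4πd²) = 260 W m⁻².
Energy balance: absorbed = emitted ⇒ πR²·S(1−A) = 4πR²·σT_eq⁴, so T_eq⁴ = S(1−A)/(4σ).
T_eq = [260 × 0.72 / (4 × 5.67×10⁻⁸)]^(1/4) = (8.24×10⁸)^(1/4) = 169 K.

T_eq ≈ 169 K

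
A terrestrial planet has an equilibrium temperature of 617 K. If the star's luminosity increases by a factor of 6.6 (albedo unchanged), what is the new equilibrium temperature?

T_eq ≈ 989 K

T_eq ∝ L^(1/4) · d^(−1/2).
T′ = 617 × 6.6^(1/4) = 989 K.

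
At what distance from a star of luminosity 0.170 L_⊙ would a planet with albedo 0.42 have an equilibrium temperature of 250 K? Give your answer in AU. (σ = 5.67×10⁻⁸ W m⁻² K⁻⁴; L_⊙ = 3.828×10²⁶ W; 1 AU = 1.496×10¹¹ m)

L = 0.170 × 3.828×10²⁶ = 6.51×10²⁵ W.
From T_eq⁴ = L(1−A)/(16πσd²): d = √[L(1−A)/(16πσT_eq⁴)].
d = √[6.51×10²⁵ × 0.58 / (16π × 5.67×10⁻⁸ × (250)⁴)] = 5.82×10¹⁰ m = 0.389 AU.

d ≈ 0.389 AU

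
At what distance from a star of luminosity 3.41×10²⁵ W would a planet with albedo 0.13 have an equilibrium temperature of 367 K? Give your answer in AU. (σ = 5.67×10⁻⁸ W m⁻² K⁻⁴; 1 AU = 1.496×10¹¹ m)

From T_eq⁴ = L(1−A)/(16πσd²): d = √[L(1−A)/(16πσT_eq⁴)].
d = √[3.41×10²⁵ × 0.87 / (16π × 5.67×10⁻⁸ × (367)⁴)] = 2.40×10¹⁰ m = 0.160 AU.

d ≈ 0.160 AU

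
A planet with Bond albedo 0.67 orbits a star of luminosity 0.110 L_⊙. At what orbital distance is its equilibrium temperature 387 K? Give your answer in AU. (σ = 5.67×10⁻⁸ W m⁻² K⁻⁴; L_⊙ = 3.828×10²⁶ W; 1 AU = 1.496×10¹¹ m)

d ≈ 0.0986 AU

L = 0.110 × 3.828×10²⁶ = 4.21×10²⁵ W.
From T_eq⁴ = L(1−A)/(16πσd²): d = √[L(1−A)/(16πσT_eq⁴)].
d = √[4.21×10²⁵ × 0.33 / (16π × 5.67×10⁻⁸ × (387)⁴)] = 1.47×10¹⁰ m = 0.0986 AU.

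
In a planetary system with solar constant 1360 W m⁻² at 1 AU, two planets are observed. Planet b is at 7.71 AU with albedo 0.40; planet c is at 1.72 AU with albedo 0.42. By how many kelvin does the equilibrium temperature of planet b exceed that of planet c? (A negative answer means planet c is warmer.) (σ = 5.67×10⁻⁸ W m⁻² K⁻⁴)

ΔT ≈ -97.0 K

T_eq = [S₀(1−A)/(4σd²)]^(1/4), so T ∝ (1−A)^(1/4) / √d.
T₁ = [1360×0.60/(4×5.67×10⁻⁸×7.71²)]^(1/4) = 88.20 K.
T₂ = [1360×0.58/(4×5.67×10⁻⁸×1.72²)]^(1/4) = 185.17 K.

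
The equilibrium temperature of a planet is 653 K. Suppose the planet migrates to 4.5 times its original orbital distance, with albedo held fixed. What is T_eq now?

T_eq ∝ L^(1/4) · d^(−1/2).
T′ = 653 / 4.5^(1/2) = 308 K.

T_eq ≈ 308 K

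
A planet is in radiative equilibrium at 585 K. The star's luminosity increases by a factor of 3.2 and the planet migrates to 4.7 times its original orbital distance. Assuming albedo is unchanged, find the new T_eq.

T_eq ≈ 361 K

T_eq ∝ L^(1/4) · d^(−1/2).
T′ = 585 × 3.2^(1/4) / 4.7^(1/2) = 361 K.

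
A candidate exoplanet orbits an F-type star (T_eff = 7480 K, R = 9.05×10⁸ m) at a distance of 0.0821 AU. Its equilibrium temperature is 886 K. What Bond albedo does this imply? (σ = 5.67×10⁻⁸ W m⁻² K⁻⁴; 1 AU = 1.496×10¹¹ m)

A ≈ 0.85

d = 0.0821 AU = 1.23×10¹⁰ m.
L = 4πR_⋆²σT_⋆⁴ = 4π(9.05×10⁸)² × 5.67×10⁻⁸ × (7480)⁴ = 1.83×10²⁷ W.
S = L/(4πd²) = 9.64×10⁵ W m⁻².
From T_eq⁴ = S(1−A)/(4σ): 1−A = 4σT_eq⁴/S.
1−A = 4 × 5.67×10⁻⁸ × (886)⁴ / 9.64×10⁵ = 0.145.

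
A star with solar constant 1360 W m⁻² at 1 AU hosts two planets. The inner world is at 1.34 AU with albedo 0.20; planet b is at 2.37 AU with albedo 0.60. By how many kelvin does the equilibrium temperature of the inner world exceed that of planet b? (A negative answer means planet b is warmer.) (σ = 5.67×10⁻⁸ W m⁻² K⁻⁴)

ΔT ≈ 83.6 K

T_eq = [S₀(1−A)/(4σd²)]^(1/4), so T ∝ (1−A)^(1/4) / √d.
T₁ = [1360×0.80/(4×5.67×10⁻⁸×1.34²)]^(1/4) = 227.35 K.
T₂ = [1360×0.40/(4×5.67×10⁻⁸×2.37²)]^(1/4) = 143.75 K.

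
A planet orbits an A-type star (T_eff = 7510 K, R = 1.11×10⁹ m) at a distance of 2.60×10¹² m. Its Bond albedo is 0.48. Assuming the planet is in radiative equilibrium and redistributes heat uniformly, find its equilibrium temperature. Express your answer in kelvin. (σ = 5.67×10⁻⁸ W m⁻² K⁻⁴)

T_eq ≈ 93.2 K

L = 4πR_⋆²σT_⋆⁴ = 4π(1.11×10⁹)² × 5.67×10⁻⁸ × (7510)⁴ = 2.79×10²⁷ W.
S = L/(4πd²) = 32.9 W m⁻².
Energy balance: absorbed = emitted ⇒ πR²·S(1−A) = 4πR²·σT_eq⁴, so T_eq⁴ = S(1−A)/(4σ).
T_eq = [32.9 × 0.52 / (4 × 5.67×10⁻⁸)]^(1/4) = (7.54×10⁷)^(1/4) = 93.2 K.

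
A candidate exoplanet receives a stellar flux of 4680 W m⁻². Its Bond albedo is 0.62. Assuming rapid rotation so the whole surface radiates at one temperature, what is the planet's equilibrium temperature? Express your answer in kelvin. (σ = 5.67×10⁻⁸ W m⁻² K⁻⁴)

Energy balance: absorbed = emitted ⇒ πR²·S(1−A) = 4πR²·σT_eq⁴, so T_eq⁴ = S(1−A)/(4σ).
T_eq = [4680 × 0.38 / (4 × 5.67×10⁻⁸)]^(1/4) = (7.84×10⁹)^(1/4) = 298 K.

T_eq ≈ 298 K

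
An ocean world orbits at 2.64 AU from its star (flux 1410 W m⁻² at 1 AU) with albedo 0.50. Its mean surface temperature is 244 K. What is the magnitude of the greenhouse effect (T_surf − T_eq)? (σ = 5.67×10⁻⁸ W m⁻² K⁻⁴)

S = 1410/2.64² = 202.3 W m⁻².
T_eq = [S(1−A)/(4σ)]^(1/4) = [202.3×0.50/(4×5.67×10⁻⁸)]^(1/4) = 145.3 K.
ΔT = T_surf − T_eq = 244 − 145.3.

ΔT ≈ 98.7 K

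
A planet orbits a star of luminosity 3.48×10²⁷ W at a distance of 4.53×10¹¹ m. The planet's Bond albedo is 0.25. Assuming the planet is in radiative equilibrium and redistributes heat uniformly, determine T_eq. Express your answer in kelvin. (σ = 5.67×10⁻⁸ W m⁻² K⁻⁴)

T_eq ≈ 258 K

Flux: S = L/(4πd²) = 3.48×10²⁷/(4π×(4.53×10¹¹)²) = 1350 W m⁻².
Energy balance: absorbed = emitted ⇒ πR²·S(1−A) = 4πR²·σT_eq⁴, so T_eq⁴ = S(1−A)/(4σ).
T_eq = [1350 × 0.75 / (4 × 5.67×10⁻⁸)]^(1/4) = (4.46×10⁹)^(1/4) = 258 K.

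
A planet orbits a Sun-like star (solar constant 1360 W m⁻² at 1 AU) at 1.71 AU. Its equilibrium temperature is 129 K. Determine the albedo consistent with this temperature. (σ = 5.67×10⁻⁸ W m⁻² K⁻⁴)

Flux at 1.71 AU: S = 1360/1.71² = 465 W m⁻².
From T_eq⁴ = S(1−A)/(4σ): 1−A = 4σT_eq⁴/S.
1−A = 4 × 5.67×10⁻⁸ × (129)⁴ / 465 = 0.135.

A ≈ 0.86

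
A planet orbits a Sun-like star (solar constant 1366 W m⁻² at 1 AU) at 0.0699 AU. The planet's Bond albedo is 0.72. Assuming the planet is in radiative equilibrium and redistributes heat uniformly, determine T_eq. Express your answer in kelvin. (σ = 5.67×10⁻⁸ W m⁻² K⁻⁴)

Flux at 0.0699 AU: S = 1366/0.0699² = 2.80×10⁵ W m⁻².
Energy balance: absorbed = emitted ⇒ πR²·S(1−A) = 4πR²·σT_eq⁴, so T_eq⁴ = S(1−A)/(4σ).
T_eq = [2.80×10⁵ × 0.28 / (4 × 5.67×10⁻⁸)]^(1/4) = (3.45×10¹¹)^(1/4) = 766 K.

T_eq ≈ 766 K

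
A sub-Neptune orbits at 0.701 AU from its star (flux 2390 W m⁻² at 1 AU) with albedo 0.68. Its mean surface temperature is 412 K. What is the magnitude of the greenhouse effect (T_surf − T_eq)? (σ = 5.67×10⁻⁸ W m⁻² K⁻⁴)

ΔT ≈ 124.2 K

S = 2390/0.701² = 4864 W m⁻².
T_eq = [S(1−A)/(4σ)]^(1/4) = [4864×0.32/(4×5.67×10⁻⁸)]^(1/4) = 287.8 K.
ΔT = T_surf − T_eq = 412 − 287.8.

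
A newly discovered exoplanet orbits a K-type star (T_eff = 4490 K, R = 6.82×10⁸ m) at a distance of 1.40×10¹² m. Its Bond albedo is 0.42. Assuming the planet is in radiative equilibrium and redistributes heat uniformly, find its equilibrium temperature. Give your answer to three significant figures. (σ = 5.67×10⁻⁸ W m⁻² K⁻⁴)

T_eq ≈ 61.2 K

L = 4πR_⋆²σT_⋆⁴ = 4π(6.82×10⁸)² × 5.67×10⁻⁸ × (4490)⁴ = 1.35×10²⁶ W.
S = L/(4πd²) = 5.47 W m⁻².
Energy balance: absorbed = emitted ⇒ πR²·S(1−A) = 4πR²·σT_eq⁴, so T_eq⁴ = S(1−A)/(4σ).
T_eq = [5.47 × 0.58 / (4 × 5.67×10⁻⁸)]^(1/4) = (1.40×10⁷)^(1/4) = 61.2 K.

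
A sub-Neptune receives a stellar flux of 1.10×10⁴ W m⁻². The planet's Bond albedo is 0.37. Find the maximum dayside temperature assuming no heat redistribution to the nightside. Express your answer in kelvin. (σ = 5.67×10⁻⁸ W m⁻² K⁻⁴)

With no redistribution each surface element balances locally: S(1−A) = σT⁴.
T = [1.10×10⁴ × 0.63 / 5.67×10⁻⁸]^(1/4) = (1.22×10¹¹)^(1/4) = 591 K.

T_ss ≈ 591 K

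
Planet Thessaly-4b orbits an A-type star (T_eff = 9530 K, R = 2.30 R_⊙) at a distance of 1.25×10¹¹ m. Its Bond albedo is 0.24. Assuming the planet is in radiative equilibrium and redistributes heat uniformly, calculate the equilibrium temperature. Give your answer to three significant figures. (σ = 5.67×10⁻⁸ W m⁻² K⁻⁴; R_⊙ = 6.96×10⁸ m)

R_⋆ = 2.30 × 6.96×10⁸ = 1.60×10⁹ m.
L = 4πR_⋆²σT_⋆⁴ = 4π(1.60×10⁹)² × 5.67×10⁻⁸ × (9530)⁴ = 1.51×10²⁸ W.
S = L/(4πd²) = 7.67×10⁴ W m⁻².
Energy balance: absorbed = emitted ⇒ πR²·S(1−A) = 4πR²·σT_eq⁴, so T_eq⁴ = S(1−A)/(4σ).
T_eq = [7.67×10⁴ × 0.76 / (4 × 5.67×10⁻⁸)]^(1/4) = (2.57×10¹¹)^(1/4) = 712 K.

T_eq ≈ 712 K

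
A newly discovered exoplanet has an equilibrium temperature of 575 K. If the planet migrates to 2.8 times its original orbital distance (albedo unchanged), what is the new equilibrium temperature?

T_eq ∝ L^(1/4) · d^(−1/2).
T′ = 575 / 2.8^(1/2) = 344 K.

T_eq ≈ 344 K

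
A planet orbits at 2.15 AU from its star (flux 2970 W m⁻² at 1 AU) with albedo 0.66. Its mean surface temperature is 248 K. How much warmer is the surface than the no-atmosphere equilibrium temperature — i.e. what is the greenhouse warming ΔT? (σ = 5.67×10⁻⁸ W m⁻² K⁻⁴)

S = 2970/2.15² = 642.5 W m⁻².
T_eq = [S(1−A)/(4σ)]^(1/4) = [642.5×0.34/(4×5.67×10⁻⁸)]^(1/4) = 176.2 K.
ΔT = T_surf − T_eq = 248 − 176.2.

ΔT ≈ 71.8 K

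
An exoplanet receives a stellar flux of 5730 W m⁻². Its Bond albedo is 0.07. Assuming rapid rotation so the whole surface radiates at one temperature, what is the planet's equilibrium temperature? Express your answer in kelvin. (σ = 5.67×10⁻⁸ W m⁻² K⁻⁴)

Energy balance: absorbed = emitted ⇒ πR²·S(1−A) = 4πR²·σT_eq⁴, so T_eq⁴ = S(1−A)/(4σ).
T_eq = [5730 × 0.93 / (4 × 5.67×10⁻⁸)]^(1/4) = (2.35×10¹⁰)^(1/4) = 392 K.

T_eq ≈ 392 K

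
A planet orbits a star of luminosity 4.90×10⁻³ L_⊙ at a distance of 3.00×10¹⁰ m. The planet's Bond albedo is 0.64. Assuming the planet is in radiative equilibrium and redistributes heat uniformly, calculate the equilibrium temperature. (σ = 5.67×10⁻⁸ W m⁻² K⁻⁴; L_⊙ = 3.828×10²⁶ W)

L = 4.90×10⁻³ × 3.828×10²⁶ = 1.88×10²⁴ W.
Flux: S = L/(4πd²) = 1.88×10²⁴/(4π×(3.00×10¹⁰)²) = 166 W m⁻².
Energy balance: absorbed = emitted ⇒ πR²·S(1−A) = 4πR²·σT_eq⁴, so T_eq⁴ = S(1−A)/(4σ).
T_eq = [166 × 0.36 / (4 × 5.67×10⁻⁸)]^(1/4) = (2.63×10⁸)^(1/4) = 127 K.

T_eq ≈ 127 K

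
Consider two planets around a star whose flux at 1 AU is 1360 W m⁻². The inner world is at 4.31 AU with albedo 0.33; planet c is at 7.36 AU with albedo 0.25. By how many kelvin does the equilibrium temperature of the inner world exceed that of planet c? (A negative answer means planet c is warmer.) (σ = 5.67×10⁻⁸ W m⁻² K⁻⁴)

T_eq = [S₀(1−A)/(4σd²)]^(1/4), so T ∝ (1−A)^(1/4) / √d.
T₁ = [1360×0.67/(4×5.67×10⁻⁸×4.31²)]^(1/4) = 121.27 K.
T₂ = [1360×0.75/(4×5.67×10⁻⁸×7.36²)]^(1/4) = 95.46 K.

ΔT ≈ 25.8 K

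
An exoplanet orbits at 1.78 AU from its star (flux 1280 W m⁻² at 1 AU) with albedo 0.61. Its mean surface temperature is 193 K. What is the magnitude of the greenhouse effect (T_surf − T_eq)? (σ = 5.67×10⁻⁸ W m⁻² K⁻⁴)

S = 1280/1.78² = 404.0 W m⁻².
T_eq = [S(1−A)/(4σ)]^(1/4) = [404.0×0.39/(4×5.67×10⁻⁸)]^(1/4) = 162.3 K.
ΔT = T_surf − T_eq = 193 − 162.3.

ΔT ≈ 30.7 K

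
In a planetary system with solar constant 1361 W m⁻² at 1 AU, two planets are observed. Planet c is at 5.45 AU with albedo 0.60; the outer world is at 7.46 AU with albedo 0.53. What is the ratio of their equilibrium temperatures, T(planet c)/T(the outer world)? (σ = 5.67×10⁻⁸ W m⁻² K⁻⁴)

T₁/T₂ ≈ 1.124

T_eq = [S₀(1−A)/(4σd²)]^(1/4), so T ∝ (1−A)^(1/4) / √d.
T₁ = [1361×0.40/(4×5.67×10⁻⁸×5.45²)]^(1/4) = 94.81 K.
T₂ = [1361×0.47/(4×5.67×10⁻⁸×7.46²)]^(1/4) = 84.37 K.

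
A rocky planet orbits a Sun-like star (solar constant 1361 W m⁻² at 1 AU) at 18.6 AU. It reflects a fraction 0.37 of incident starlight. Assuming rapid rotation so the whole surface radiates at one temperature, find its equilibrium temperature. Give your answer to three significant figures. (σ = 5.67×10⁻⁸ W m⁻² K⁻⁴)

Flux at 18.6 AU: S = 1361/18.6² = 3.93 W m⁻².
Energy balance: absorbed = emitted ⇒ πR²·S(1−A) = 4πR²·σT_eq⁴, so T_eq⁴ = S(1−A)/(4σ).
T_eq = [3.93 × 0.63 / (4 × 5.67×10⁻⁸)]^(1/4) = (1.09×10⁷)^(1/4) = 57.5 K.

T_eq ≈ 57.5 K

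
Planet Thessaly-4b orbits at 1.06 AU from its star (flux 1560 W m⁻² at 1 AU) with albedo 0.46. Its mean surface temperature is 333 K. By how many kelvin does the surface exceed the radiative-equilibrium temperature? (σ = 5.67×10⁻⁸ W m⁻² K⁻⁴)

S = 1560/1.06² = 1388 W m⁻².
T_eq = [S(1−A)/(4σ)]^(1/4) = [1388×0.54/(4×5.67×10⁻⁸)]^(1/4) = 239.8 K.
ΔT = T_surf − T_eq = 333 − 239.8.

ΔT ≈ 93.2 K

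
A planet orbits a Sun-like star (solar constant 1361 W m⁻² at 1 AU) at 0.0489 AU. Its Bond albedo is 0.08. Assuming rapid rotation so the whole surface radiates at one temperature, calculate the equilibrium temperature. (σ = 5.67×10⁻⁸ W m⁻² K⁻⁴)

T_eq ≈ 1230 K

Flux at 0.0489 AU: S = 1361/0.0489² = 5.69×10⁵ W m⁻².
Energy balance: absorbed = emitted ⇒ πR²·S(1−A) = 4πR²·σT_eq⁴, so T_eq⁴ = S(1−A)/(4σ).
T_eq = [5.69×10⁵ × 0.92 / (4 × 5.67×10⁻⁸)]^(1/4) = (2.31×10¹²)^(1/4) = 1230 K.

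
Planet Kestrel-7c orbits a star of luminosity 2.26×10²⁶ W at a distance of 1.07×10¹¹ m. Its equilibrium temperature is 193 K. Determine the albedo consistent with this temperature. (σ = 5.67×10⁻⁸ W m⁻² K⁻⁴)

Flux: S = L/(4πd²) = 2.26×10²⁶/(4π×(1.07×10¹¹)²) = 1570 W m⁻².
From T_eq⁴ = S(1−A)/(4σ): 1−A = 4σT_eq⁴/S.
1−A = 4 × 5.67×10⁻⁸ × (193)⁴ / 1570 = 0.200.

A ≈ 0.80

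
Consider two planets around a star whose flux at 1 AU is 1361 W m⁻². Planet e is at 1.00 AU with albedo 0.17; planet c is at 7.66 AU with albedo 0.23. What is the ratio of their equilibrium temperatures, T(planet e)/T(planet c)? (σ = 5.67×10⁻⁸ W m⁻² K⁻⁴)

T_eq = [S₀(1−A)/(4σd²)]^(1/4), so T ∝ (1−A)^(1/4) / √d.
T₁ = [1361×0.83/(4×5.67×10⁻⁸×1.00²)]^(1/4) = 265.66 K.
T₂ = [1361×0.77/(4×5.67×10⁻⁸×7.66²)]^(1/4) = 94.20 K.

T₁/T₂ ≈ 2.820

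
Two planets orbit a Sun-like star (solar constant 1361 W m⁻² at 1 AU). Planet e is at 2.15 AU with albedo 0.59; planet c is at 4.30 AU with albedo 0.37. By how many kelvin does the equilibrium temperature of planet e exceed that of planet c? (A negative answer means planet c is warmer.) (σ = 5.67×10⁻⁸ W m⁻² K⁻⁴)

T_eq = [S₀(1−A)/(4σd²)]^(1/4), so T ∝ (1−A)^(1/4) / √d.
T₁ = [1361×0.41/(4×5.67×10⁻⁸×2.15²)]^(1/4) = 151.89 K.
T₂ = [1361×0.63/(4×5.67×10⁻⁸×4.30²)]^(1/4) = 119.58 K.

ΔT ≈ 32.3 K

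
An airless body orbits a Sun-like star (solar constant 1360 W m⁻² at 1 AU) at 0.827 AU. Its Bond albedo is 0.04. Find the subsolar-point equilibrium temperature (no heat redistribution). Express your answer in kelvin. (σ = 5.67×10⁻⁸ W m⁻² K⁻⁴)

T_ss ≈ 428 K

Flux at 0.827 AU: S = 1360/0.827² = 1990 W m⁻².
At the subsolar point the surface absorbs S(1−A) and emits σT⁴ per unit area — no factor of 4, since only the local patch is in balance.
T = [1990 × 0.96 / 5.67×10⁻⁸]^(1/4) = (3.37×10¹⁰)^(1/4) = 428 K.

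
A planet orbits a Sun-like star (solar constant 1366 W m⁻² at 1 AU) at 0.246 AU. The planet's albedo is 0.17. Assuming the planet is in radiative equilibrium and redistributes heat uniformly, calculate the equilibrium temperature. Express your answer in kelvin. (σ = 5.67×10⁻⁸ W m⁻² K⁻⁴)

Flux at 0.246 AU: S = 1366/0.246² = 2.26×10⁴ W m⁻².
Energy balance: absorbed = emitted ⇒ πR²·S(1−A) = 4πR²·σT_eq⁴, so T_eq⁴ = S(1−A)/(4σ).
T_eq = [2.26×10⁴ × 0.83 / (4 × 5.67×10⁻⁸)]^(1/4) = (8.26×10¹⁰)^(1/4) = 536 K.

T_eq ≈ 536 K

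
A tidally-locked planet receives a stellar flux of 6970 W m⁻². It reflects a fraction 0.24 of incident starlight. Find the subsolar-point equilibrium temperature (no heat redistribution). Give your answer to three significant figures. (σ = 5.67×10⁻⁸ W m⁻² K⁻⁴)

At the subsolar point the surface absorbs S(1−A) and emits σT⁴ per unit area — no factor of 4, since only the local patch is in balance.
T = [6970 × 0.76 / 5.67×10⁻⁸]^(1/4) = (9.34×10¹⁰)^(1/4) = 553 K.

T_ss ≈ 553 K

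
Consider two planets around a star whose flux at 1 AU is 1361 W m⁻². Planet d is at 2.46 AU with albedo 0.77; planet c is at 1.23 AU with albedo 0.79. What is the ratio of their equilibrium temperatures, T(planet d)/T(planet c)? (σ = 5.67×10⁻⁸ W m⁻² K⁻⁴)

T_eq = [S₀(1−A)/(4σd²)]^(1/4), so T ∝ (1−A)^(1/4) / √d.
T₁ = [1361×0.23/(4×5.67×10⁻⁸×2.46²)]^(1/4) = 122.89 K.
T₂ = [1361×0.21/(4×5.67×10⁻⁸×1.23²)]^(1/4) = 169.89 K.

T₁/T₂ ≈ 0.723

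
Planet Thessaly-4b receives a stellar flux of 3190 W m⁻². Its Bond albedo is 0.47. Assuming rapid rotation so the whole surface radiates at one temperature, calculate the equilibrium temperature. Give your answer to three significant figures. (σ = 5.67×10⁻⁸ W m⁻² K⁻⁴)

T_eq ≈ 294 K

Energy balance: absorbed = emitted ⇒ πR²·S(1−A) = 4πR²·σT_eq⁴, so T_eq⁴ = S(1−A)/(4σ).
T_eq = [3190 × 0.53 / (4 × 5.67×10⁻⁸)]^(1/4) = (7.45×10⁹)^(1/4) = 294 K.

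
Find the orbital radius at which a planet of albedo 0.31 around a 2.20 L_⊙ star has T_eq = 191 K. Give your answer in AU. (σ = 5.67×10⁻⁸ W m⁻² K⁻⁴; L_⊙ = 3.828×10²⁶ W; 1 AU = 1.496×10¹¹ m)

L = 2.20 × 3.828×10²⁶ = 8.42×10²⁶ W.
From T_eq⁴ = L(1−A)/(16πσd²): d = √[L(1−A)/(16πσT_eq⁴)].
d = √[8.42×10²⁶ × 0.69 / (16π × 5.67×10⁻⁸ × (191)⁴)] = 3.91×10¹¹ m = 2.62 AU.

d ≈ 2.62 AU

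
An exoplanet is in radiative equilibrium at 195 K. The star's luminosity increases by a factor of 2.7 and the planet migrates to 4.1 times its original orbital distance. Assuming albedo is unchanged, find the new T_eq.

T_eq ∝ L^(1/4) · d^(−1/2).
T′ = 195 × 2.7^(1/4) / 4.1^(1/2) = 123 K.

T_eq ≈ 123 K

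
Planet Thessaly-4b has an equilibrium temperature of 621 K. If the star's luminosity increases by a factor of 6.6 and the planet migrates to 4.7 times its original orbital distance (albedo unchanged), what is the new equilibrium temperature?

T_eq ∝ L^(1/4) · d^(−1/2).
T′ = 621 × 6.6^(1/4) / 4.7^(1/2) = 459 K.

T_eq ≈ 459 K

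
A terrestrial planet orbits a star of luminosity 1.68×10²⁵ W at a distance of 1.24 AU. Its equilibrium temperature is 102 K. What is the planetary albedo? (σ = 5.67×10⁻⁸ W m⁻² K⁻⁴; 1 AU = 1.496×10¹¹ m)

d = 1.24 AU = 1.86×10¹¹ m.
Flux: S = L/(4πd²) = 1.68×10²⁵/(4π×(1.86×10¹¹)²) = 38.9 W m⁻².
From T_eq⁴ = S(1−A)/(4σ): 1−A = 4σT_eq⁴/S.
1−A = 4 × 5.67×10⁻⁸ × (102)⁴ / 38.9 = 0.632.

A ≈ 0.37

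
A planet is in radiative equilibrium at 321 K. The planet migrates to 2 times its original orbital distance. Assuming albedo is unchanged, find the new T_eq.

T_eq ≈ 227 K

T_eq ∝ L^(1/4) · d^(−1/2).
T′ = 321 / 2^(1/2) = 227 K.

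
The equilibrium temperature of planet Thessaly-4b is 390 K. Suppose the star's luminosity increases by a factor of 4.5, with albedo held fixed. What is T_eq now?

T_eq ∝ L^(1/4) · d^(−1/2).
T′ = 390 × 4.5^(1/4) = 568 K.

T_eq ≈ 568 K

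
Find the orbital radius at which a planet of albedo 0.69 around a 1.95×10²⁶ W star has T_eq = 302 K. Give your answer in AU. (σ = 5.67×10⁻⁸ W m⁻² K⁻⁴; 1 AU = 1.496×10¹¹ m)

d ≈ 0.338 AU

From T_eq⁴ = L(1−A)/(16πσd²): d = √[L(1−A)/(16πσT_eq⁴)].
d = √[1.95×10²⁶ × 0.31 / (16π × 5.67×10⁻⁸ × (302)⁴)] = 5.05×10¹⁰ m = 0.338 AU.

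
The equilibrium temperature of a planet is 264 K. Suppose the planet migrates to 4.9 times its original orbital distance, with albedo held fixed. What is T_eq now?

T_eq ≈ 119 K

T_eq ∝ L^(1/4) · d^(−1/2).
T′ = 264 / 4.9^(1/2) = 119 K.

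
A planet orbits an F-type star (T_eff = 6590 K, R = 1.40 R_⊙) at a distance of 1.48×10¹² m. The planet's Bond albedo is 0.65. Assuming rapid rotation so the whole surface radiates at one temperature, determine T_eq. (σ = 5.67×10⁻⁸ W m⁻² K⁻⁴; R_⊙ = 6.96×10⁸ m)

R_⋆ = 1.40 × 6.96×10⁸ = 9.74×10⁸ m.
L = 4πR_⋆²σT_⋆⁴ = 4π(9.74×10⁸)² × 5.67×10⁻⁸ × (6590)⁴ = 1.28×10²⁷ W.
S = L/(4πd²) = 46.4 W m⁻².
Energy balance: absorbed = emitted ⇒ πR²·S(1−A) = 4πR²·σT_eq⁴, so T_eq⁴ = S(1−A)/(4σ).
T_eq = [46.4 × 0.35 / (4 × 5.67×10⁻⁸)]^(1/4) = (7.15×10⁷)^(1/4) = 92.0 K.

T_eq ≈ 92.0 K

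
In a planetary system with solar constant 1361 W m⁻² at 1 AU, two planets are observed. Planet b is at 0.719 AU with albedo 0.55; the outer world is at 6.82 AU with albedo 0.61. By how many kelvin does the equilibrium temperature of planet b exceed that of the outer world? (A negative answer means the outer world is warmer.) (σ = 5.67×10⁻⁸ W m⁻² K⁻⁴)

ΔT ≈ 184.6 K

T_eq = [S₀(1−A)/(4σd²)]^(1/4), so T ∝ (1−A)^(1/4) / √d.
T₁ = [1361×0.45/(4×5.67×10⁻⁸×0.719²)]^(1/4) = 268.84 K.
T₂ = [1361×0.39/(4×5.67×10⁻⁸×6.82²)]^(1/4) = 84.22 K.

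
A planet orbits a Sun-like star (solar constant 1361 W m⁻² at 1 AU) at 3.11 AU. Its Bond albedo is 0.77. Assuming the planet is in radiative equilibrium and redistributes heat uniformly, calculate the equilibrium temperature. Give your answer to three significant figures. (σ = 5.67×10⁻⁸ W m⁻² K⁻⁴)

T_eq ≈ 109 K

Flux at 3.11 AU: S = 1361/3.11² = 141 W m⁻².
Energy balance: absorbed = emitted ⇒ πR²·S(1−A) = 4πR²·σT_eq⁴, so T_eq⁴ = S(1−A)/(4σ).
T_eq = [141 × 0.23 / (4 × 5.67×10⁻⁸)]^(1/4) = (1.43×10⁸)^(1/4) = 109 K.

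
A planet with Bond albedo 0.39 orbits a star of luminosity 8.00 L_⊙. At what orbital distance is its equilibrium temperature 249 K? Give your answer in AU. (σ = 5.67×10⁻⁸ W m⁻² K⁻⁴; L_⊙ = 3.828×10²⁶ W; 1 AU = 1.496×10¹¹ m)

d ≈ 2.76 AU

L = 8.00 × 3.828×10²⁶ = 3.06×10²⁷ W.
From T_eq⁴ = L(1−A)/(16πσd²): d = √[L(1−A)/(16πσT_eq⁴)].
d = √[3.06×10²⁷ × 0.61 / (16π × 5.67×10⁻⁸ × (249)⁴)] = 4.13×10¹¹ m = 2.76 AU.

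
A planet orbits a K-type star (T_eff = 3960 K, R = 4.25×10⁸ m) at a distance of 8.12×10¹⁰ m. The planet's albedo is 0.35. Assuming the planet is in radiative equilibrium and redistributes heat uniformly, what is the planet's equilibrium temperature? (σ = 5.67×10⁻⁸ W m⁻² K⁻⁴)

L = 4πR_⋆²σT_⋆⁴ = 4π(4.25×10⁸)² × 5.67×10⁻⁸ × (3960)⁴ = 3.16×10²⁵ W.
S = L/(4πd²) = 382 W m⁻².
Energy balance: absorbed = emitted ⇒ πR²·S(1−A) = 4πR²·σT_eq⁴, so T_eq⁴ = S(1−A)/(4σ).
T_eq = [382 × 0.65 / (4 × 5.67×10⁻⁸)]^(1/4) = (1.09×10⁹)^(1/4) = 182 K.

T_eq ≈ 182 K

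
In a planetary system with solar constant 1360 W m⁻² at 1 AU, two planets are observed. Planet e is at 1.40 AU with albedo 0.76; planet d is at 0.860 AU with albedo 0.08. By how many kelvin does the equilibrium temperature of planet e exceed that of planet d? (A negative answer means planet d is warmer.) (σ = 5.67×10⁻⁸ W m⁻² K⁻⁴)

T_eq = [S₀(1−A)/(4σd²)]^(1/4), so T ∝ (1−A)^(1/4) / √d.
T₁ = [1360×0.24/(4×5.67×10⁻⁸×1.40²)]^(1/4) = 164.61 K.
T₂ = [1360×0.92/(4×5.67×10⁻⁸×0.860²)]^(1/4) = 293.88 K.

ΔT ≈ -129.3 K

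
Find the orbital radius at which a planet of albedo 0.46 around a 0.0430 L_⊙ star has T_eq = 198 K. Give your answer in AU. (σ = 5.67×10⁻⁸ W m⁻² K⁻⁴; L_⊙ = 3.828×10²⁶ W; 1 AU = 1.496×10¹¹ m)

L = 0.0430 × 3.828×10²⁶ = 1.65×10²⁵ W.
From T_eq⁴ = L(1−A)/(16πσd²): d = √[L(1−A)/(16πσT_eq⁴)].
d = √[1.65×10²⁵ × 0.54 / (16π × 5.67×10⁻⁸ × (198)⁴)] = 4.50×10¹⁰ m = 0.301 AU.

d ≈ 0.301 AU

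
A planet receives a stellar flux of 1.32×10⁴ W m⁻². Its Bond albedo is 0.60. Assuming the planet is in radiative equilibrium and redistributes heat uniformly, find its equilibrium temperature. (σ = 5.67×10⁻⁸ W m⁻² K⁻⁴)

Energy balance: absorbed = emitted ⇒ πR²·S(1−A) = 4πR²·σT_eq⁴, so T_eq⁴ = S(1−A)/(4σ).
T_eq = [1.32×10⁴ × 0.40 / (4 × 5.67×10⁻⁸)]^(1/4) = (2.33×10¹⁰)^(1/4) = 391 K.

T_eq ≈ 391 K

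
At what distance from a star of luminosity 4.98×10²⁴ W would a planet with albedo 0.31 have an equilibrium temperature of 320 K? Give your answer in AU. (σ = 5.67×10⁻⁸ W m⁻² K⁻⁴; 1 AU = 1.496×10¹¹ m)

From T_eq⁴ = L(1−A)/(16πσd²): d = √[L(1−A)/(16πσT_eq⁴)].
d = √[4.98×10²⁴ × 0.69 / (16π × 5.67×10⁻⁸ × (320)⁴)] = 1.07×10¹⁰ m = 0.0717 AU.

d ≈ 0.0717 AU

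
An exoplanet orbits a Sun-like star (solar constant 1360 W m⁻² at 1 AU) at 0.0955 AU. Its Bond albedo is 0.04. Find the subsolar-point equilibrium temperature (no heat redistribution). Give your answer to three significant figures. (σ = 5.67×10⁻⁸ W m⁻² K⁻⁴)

T_ss ≈ 1260 K

Flux at 0.0955 AU: S = 1360/0.0955² = 1.49×10⁵ W m⁻².
At the subsolar point the surface absorbs S(1−A) and emits σT⁴ per unit area — no factor of 4, since only the local patch is in balance.
T = [1.49×10⁵ × 0.96 / 5.67×10⁻⁸]^(1/4) = (2.52×10¹²)^(1/4) = 1260 K.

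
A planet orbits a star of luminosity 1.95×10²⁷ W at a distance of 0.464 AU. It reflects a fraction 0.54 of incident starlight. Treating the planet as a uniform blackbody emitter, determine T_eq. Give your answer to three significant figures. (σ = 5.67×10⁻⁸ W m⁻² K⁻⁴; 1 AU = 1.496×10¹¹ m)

T_eq ≈ 506 K

d = 0.464 AU = 6.94×10¹⁰ m.
Flux: S = L/(4πd²) = 1.95×10²⁷/(4π×(6.94×10¹⁰)²) = 3.22×10⁴ W m⁻².
Energy balance: absorbed = emitted ⇒ πR²·S(1−A) = 4πR²·σT_eq⁴, so T_eq⁴ = S(1−A)/(4σ).
T_eq = [3.22×10⁴ × 0.46 / (4 × 5.67×10⁻⁸)]^(1/4) = (6.53×10¹⁰)^(1/4) = 506 K.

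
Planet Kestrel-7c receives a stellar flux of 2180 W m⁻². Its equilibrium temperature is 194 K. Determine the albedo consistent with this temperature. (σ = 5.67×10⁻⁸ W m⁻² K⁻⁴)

From T_eq⁴ = S(1−A)/(4σ): 1−A = 4σT_eq⁴/S.
1−A = 4 × 5.67×10⁻⁸ × (194)⁴ / 2180 = 0.147.

A ≈ 0.85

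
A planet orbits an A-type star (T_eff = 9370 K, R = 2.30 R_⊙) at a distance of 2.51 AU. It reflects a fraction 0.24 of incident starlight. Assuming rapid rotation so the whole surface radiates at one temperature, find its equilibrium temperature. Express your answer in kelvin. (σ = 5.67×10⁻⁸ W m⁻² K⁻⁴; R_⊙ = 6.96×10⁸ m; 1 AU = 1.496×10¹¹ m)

R_⋆ = 2.30 × 6.96×10⁸ = 1.60×10⁹ m.
d = 2.51 AU = 3.75×10¹¹ m.
L = 4πR_⋆²σT_⋆⁴ = 4π(1.60×10⁹)² × 5.67×10⁻⁸ × (9370)⁴ = 1.41×10²⁸ W.
S = L/(4πd²) = 7940 W m⁻².
Energy balance: absorbed = emitted ⇒ πR²·S(1−A) = 4πR²·σT_eq⁴, so T_eq⁴ = S(1−A)/(4σ).
T_eq = [7940 × 0.76 / (4 × 5.67×10⁻⁸)]^(1/4) = (2.66×10¹⁰)^(1/4) = 404 K.

T_eq ≈ 404 K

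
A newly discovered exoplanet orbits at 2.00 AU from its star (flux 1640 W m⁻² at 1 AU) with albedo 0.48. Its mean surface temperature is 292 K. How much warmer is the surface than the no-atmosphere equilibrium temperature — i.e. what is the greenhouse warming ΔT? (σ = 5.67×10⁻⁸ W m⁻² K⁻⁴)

ΔT ≈ 116.9 K

S = 1640/2.00² = 410.0 W m⁻².
T_eq = [S(1−A)/(4σ)]^(1/4) = [410.0×0.52/(4×5.67×10⁻⁸)]^(1/4) = 175.1 K.
ΔT = T_surf − T_eq = 292 − 175.1.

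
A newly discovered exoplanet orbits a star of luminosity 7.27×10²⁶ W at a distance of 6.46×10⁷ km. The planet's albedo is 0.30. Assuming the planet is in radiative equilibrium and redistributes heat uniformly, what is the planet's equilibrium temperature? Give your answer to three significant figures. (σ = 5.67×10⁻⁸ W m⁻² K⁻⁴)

T_eq ≈ 455 K

d = 6.46×10⁷ km = 6.46×10¹⁰ m.
Flux: S = L/(4πd²) = 7.27×10²⁶/(4π×(6.46×10¹⁰)²) = 1.39×10⁴ W m⁻².
Energy balance: absorbed = emitted ⇒ πR²·S(1−A) = 4πR²·σT_eq⁴, so T_eq⁴ = S(1−A)/(4σ).
T_eq = [1.39×10⁴ × 0.70 / (4 × 5.67×10⁻⁸)]^(1/4) = (4.28×10¹⁰)^(1/4) = 455 K.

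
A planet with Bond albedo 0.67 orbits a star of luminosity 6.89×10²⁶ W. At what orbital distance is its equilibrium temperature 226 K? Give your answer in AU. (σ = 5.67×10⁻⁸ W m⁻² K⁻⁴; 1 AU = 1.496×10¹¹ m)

d ≈ 1.17 AU

From T_eq⁴ = L(1−A)/(16πσd²): d = √[L(1−A)/(16πσT_eq⁴)].
d = √[6.89×10²⁶ × 0.33 / (16π × 5.67×10⁻⁸ × (226)⁴)] = 1.75×10¹¹ m = 1.17 AU.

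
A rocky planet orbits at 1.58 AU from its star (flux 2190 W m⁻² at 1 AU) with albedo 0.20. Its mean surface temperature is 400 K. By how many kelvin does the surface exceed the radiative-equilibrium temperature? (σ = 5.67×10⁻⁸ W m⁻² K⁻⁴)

ΔT ≈ 164.1 K

S = 2190/1.58² = 877.3 W m⁻².
T_eq = [S(1−A)/(4σ)]^(1/4) = [877.3×0.80/(4×5.67×10⁻⁸)]^(1/4) = 235.9 K.
ΔT = T_surf − T_eq = 400 − 235.9.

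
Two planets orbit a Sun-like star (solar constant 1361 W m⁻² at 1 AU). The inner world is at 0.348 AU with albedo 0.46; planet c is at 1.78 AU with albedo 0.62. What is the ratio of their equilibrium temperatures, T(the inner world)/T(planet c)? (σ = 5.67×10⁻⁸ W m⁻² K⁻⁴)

T_eq = [S₀(1−A)/(4σd²)]^(1/4), so T ∝ (1−A)^(1/4) / √d.
T₁ = [1361×0.54/(4×5.67×10⁻⁸×0.348²)]^(1/4) = 404.45 K.
T₂ = [1361×0.38/(4×5.67×10⁻⁸×1.78²)]^(1/4) = 163.79 K.

T₁/T₂ ≈ 2.469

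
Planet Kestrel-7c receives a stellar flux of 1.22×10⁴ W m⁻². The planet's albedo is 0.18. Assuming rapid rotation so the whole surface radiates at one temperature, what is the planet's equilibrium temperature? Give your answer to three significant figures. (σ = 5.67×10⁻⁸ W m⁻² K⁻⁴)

Energy balance: absorbed = emitted ⇒ πR²·S(1−A) = 4πR²·σT_eq⁴, so T_eq⁴ = S(1−A)/(4σ).
T_eq = [1.22×10⁴ × 0.82 / (4 × 5.67×10⁻⁸)]^(1/4) = (4.41×10¹⁰)^(1/4) = 458 K.

T_eq ≈ 458 K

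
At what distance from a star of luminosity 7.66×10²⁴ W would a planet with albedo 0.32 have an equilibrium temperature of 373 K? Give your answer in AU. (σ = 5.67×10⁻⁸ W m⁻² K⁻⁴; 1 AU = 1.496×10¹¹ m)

d ≈ 0.0650 AU

From T_eq⁴ = L(1−A)/(16πσd²): d = √[L(1−A)/(16πσT_eq⁴)].
d = √[7.66×10²⁴ × 0.68 / (16π × 5.67×10⁻⁸ × (373)⁴)] = 9.72×10⁹ m = 0.0650 AU.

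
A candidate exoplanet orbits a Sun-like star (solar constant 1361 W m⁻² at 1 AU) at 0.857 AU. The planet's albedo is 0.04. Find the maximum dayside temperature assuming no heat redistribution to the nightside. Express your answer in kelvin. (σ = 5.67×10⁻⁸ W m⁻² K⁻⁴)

T_ss ≈ 421 K

Flux at 0.857 AU: S = 1361/0.857² = 1850 W m⁻².
With no redistribution each surface element balances locally: S(1−A) = σT⁴.
T = [1850 × 0.96 / 5.67×10⁻⁸]^(1/4) = (3.14×10¹⁰)^(1/4) = 421 K.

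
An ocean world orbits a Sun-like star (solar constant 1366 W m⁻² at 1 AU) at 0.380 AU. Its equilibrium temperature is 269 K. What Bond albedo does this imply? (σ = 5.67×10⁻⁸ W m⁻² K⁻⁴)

Flux at 0.380 AU: S = 1366/0.380² = 9460 W m⁻².
From T_eq⁴ = S(1−A)/(4σ): 1−A = 4σT_eq⁴/S.
1−A = 4 × 5.67×10⁻⁸ × (269)⁴ / 9460 = 0.126.

A ≈ 0.87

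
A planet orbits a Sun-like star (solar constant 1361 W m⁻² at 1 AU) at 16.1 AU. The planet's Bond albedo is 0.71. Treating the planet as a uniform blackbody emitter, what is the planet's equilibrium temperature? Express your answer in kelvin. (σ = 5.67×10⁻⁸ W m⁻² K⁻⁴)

Flux at 16.1 AU: S = 1361/16.1² = 5.25 W m⁻².
Energy balance: absorbed = emitted ⇒ πR²·S(1−A) = 4πR²·σT_eq⁴, so T_eq⁴ = S(1−A)/(4σ).
T_eq = [5.25 × 0.29 / (4 × 5.67×10⁻⁸)]^(1/4) = (6.71×10⁶)^(1/4) = 50.9 K.

T_eq ≈ 50.9 K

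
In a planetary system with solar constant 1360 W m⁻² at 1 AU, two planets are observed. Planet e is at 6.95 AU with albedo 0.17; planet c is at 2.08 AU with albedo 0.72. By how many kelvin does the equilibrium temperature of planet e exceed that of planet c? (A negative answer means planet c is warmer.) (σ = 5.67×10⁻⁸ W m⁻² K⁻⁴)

ΔT ≈ -39.6 K

T_eq = [S₀(1−A)/(4σd²)]^(1/4), so T ∝ (1−A)^(1/4) / √d.
T₁ = [1360×0.83/(4×5.67×10⁻⁸×6.95²)]^(1/4) = 100.75 K.
T₂ = [1360×0.28/(4×5.67×10⁻⁸×2.08²)]^(1/4) = 140.36 K.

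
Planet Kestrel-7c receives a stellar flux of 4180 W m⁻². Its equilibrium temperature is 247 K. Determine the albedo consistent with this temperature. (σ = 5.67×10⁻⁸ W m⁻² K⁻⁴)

From T_eq⁴ = S(1−A)/(4σ): 1−A = 4σT_eq⁴/S.
1−A = 4 × 5.67×10⁻⁸ × (247)⁴ / 4180 = 0.202.

A ≈ 0.80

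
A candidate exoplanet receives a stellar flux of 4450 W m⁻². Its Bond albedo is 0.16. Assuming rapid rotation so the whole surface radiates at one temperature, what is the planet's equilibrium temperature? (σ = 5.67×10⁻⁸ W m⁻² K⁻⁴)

Energy balance: absorbed = emitted ⇒ πR²·S(1−A) = 4πR²·σT_eq⁴, so T_eq⁴ = S(1−A)/(4σ).
T_eq = [4450 × 0.84 / (4 × 5.67×10⁻⁸)]^(1/4) = (1.65×10¹⁰)^(1/4) = 358 K.

T_eq ≈ 358 K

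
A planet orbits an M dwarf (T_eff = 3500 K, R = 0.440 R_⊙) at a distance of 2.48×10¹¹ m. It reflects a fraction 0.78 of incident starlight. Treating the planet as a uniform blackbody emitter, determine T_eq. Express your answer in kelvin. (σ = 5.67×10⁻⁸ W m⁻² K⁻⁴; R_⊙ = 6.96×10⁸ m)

R_⋆ = 0.440 × 6.96×10⁸ = 3.06×10⁸ m.
L = 4πR_⋆²σT_⋆⁴ = 4π(3.06×10⁸)² × 5.67×10⁻⁸ × (3500)⁴ = 1.00×10²⁵ W.
S = L/(4πd²) = 13.0 W m⁻².
Energy balance: absorbed = emitted ⇒ πR²·S(1−A) = 4πR²·σT_eq⁴, so T_eq⁴ = S(1−A)/(4σ).
T_eq = [13.0 × 0.22 / (4 × 5.67×10⁻⁸)]^(1/4) = (1.26×10⁷)^(1/4) = 59.6 K.

T_eq ≈ 59.6 K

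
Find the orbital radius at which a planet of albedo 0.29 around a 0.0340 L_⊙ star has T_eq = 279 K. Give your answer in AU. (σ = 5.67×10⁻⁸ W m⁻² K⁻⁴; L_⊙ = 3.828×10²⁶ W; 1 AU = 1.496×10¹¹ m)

d ≈ 0.155 AU

L = 0.0340 × 3.828×10²⁶ = 1.30×10²⁵ W.
From T_eq⁴ = L(1−A)/(16πσd²): d = √[L(1−A)/(16πσT_eq⁴)].
d = √[1.30×10²⁵ × 0.71 / (16π × 5.67×10⁻⁸ × (279)⁴)] = 2.31×10¹⁰ m = 0.155 AU.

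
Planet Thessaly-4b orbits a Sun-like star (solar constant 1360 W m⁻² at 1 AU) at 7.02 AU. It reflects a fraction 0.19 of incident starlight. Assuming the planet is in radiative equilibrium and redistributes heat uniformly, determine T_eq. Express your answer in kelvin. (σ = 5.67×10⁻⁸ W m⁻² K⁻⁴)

T_eq ≈ 99.6 K

Flux at 7.02 AU: S = 1360/7.02² = 27.6 W m⁻².
Energy balance: absorbed = emitted ⇒ πR²·S(1−A) = 4πR²·σT_eq⁴, so T_eq⁴ = S(1−A)/(4σ).
T_eq = [27.6 × 0.81 / (4 × 5.67×10⁻⁸)]^(1/4) = (9.86×10⁷)^(1/4) = 99.6 K.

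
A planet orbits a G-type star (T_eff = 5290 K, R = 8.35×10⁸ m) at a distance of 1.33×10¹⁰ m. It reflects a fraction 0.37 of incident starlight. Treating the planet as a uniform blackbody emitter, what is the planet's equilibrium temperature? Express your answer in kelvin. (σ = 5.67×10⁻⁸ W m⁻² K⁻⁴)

T_eq ≈ 835 K

L = 4πR_⋆²σT_⋆⁴ = 4π(8.35×10⁸)² × 5.67×10⁻⁸ × (5290)⁴ = 3.89×10²⁶ W.
S = L/(4πd²) = 1.75×10⁵ W m⁻².
Energy balance: absorbed = emitted ⇒ πR²·S(1−A) = 4πR²·σT_eq⁴, so T_eq⁴ = S(1−A)/(4σ).
T_eq = [1.75×10⁵ × 0.63 / (4 × 5.67×10⁻⁸)]^(1/4) = (4.86×10¹¹)^(1/4) = 835 K.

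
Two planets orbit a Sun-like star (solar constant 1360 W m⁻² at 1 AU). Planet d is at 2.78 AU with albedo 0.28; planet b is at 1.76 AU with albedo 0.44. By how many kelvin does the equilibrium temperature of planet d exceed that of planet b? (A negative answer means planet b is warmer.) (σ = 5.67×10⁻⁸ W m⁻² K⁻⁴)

ΔT ≈ -27.7 K

T_eq = [S₀(1−A)/(4σd²)]^(1/4), so T ∝ (1−A)^(1/4) / √d.
T₁ = [1360×0.72/(4×5.67×10⁻⁸×2.78²)]^(1/4) = 153.74 K.
T₂ = [1360×0.56/(4×5.67×10⁻⁸×1.76²)]^(1/4) = 181.45 K.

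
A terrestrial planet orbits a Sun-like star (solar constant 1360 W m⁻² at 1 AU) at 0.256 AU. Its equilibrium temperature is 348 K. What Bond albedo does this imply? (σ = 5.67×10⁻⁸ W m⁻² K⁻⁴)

A ≈ 0.84

Flux at 0.256 AU: S = 1360/0.256² = 2.08×10⁴ W m⁻².
From T_eq⁴ = S(1−A)/(4σ): 1−A = 4σT_eq⁴/S.
1−A = 4 × 5.67×10⁻⁸ × (348)⁴ / 2.08×10⁴ = 0.160.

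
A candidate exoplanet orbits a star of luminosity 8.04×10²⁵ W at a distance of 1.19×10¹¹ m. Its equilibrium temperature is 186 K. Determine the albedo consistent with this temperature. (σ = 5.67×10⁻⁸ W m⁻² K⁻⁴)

Flux: S = L/(4πd²) = 8.04×10²⁵/(4π×(1.19×10¹¹)²) = 452 W m⁻².
From T_eq⁴ = S(1−A)/(4σ): 1−A = 4σT_eq⁴/S.
1−A = 4 × 5.67×10⁻⁸ × (186)⁴ / 452 = 0.601.

A ≈ 0.40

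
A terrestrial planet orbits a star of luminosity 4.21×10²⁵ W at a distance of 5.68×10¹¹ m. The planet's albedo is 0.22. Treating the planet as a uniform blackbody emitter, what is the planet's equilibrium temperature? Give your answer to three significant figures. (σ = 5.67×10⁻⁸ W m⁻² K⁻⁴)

T_eq ≈ 77.3 K

Flux: S = L/(4πd²) = 4.21×10²⁵/(4π×(5.68×10¹¹)²) = 10.4 W m⁻².
Energy balance: absorbed = emitted ⇒ πR²·S(1−A) = 4πR²·σT_eq⁴, so T_eq⁴ = S(1−A)/(4σ).
T_eq = [10.4 × 0.78 / (4 × 5.67×10⁻⁸)]^(1/4) = (3.57×10⁷)^(1/4) = 77.3 K.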